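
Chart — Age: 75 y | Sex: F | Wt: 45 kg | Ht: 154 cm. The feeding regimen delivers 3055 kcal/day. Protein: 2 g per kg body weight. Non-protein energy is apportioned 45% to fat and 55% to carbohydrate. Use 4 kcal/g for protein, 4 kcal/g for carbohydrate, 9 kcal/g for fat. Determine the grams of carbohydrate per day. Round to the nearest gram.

371 g/day

Protein = 2 × 45 = 90 g → 90 × 4 = 360 kcal.
Non-protein calories = 3055 − 360 = 2695 kcal.
Fat: 45% × 2695 = 1212.75 kcal; carbohydrate: 1482.25 kcal.
Carbohydrate: 1482.25 kcal ÷ 4 kcal/g = 370.5625 g.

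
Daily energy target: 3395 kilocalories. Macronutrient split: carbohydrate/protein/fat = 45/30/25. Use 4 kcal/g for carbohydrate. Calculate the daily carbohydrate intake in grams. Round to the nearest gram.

Carbohydrate energy = 45% × 3395 = 1527.75 kcal.
At 4 kcal/g: 1527.75 ÷ 4 = 381.9375 g.

382 g/day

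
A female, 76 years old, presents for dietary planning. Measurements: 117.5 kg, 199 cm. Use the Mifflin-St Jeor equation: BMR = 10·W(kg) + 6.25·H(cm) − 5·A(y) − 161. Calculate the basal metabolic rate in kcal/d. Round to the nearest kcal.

Mifflin-St Jeor (female): BMR = 10(117.5) + 6.25(199) − 5(76) − 161 = 1175 + 1243.75 − 380 − 161 = 1877.75 kcal/day.

1878 kcal/d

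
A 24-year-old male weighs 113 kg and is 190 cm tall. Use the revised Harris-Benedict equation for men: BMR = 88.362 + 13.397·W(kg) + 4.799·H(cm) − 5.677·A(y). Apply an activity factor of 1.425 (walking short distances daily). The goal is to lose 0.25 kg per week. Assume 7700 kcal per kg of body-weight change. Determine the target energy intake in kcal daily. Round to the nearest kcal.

Harris-Benedict: BMR = 88.362 + 13.397(113) + 4.799(190) − 5.677(24) = 2377.785 kcal/day.
TEE = 2377.785 × 1.425 = 3388.3436 kcal/day.
Required daily deficit = 0.25 × 7700 ÷ 7 = 275 kcal/day.
Target intake = 3388.3436 − 275 = 3113.3436 kcal/day.

3113 kcal daily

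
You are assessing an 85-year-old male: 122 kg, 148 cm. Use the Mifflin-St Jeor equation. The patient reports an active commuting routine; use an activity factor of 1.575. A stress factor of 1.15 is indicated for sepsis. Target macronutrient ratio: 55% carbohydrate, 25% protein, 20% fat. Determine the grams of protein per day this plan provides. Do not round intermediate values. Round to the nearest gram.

Mifflin-St Jeor (male): BMR = 10(122) + 6.25(148) − 5(85) + 5 = 1220 + 925 − 425 + 5 = 1725 kcal/day.
TEE = 1725 × 1.575 = 2716.875 kcal/day.
With stress factor 1.15: 2716.875 × 1.15 = 3124.4063 kcal/day.
Protein energy = 25% × 3124.4063 = 781.1016 kcal.
Protein = 781.1016 ÷ 4 kcal/g = 195.2754 g.

195 g/day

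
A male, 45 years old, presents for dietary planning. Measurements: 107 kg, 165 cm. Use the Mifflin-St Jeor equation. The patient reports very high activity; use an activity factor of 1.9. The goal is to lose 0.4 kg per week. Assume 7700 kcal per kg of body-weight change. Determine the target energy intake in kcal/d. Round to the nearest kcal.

Mifflin-St Jeor (male): BMR = 10(107) + 6.25(165) − 5(45) + 5 = 1070 + 1031.25 − 225 + 5 = 1881.25 kcal/day.
TEE = 1881.25 × 1.9 = 3574.375 kcal/day.
Required daily deficit = 0.4 × 7700 ÷ 7 = 440 kcal/day.
Target intake = 3574.375 − 440 = 3134.375 kcal/day.

3134 kcal/d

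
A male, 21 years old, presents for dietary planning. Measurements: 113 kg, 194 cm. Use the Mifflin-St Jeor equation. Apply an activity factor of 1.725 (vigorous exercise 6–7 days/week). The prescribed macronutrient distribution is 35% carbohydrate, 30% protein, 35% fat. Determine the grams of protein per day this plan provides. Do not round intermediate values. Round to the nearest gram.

Mifflin-St Jeor (male): BMR = 10(113) + 6.25(194) − 5(21) + 5 = 1130 + 1212.5 − 105 + 5 = 2242.5 kcal/day.
TEE = 2242.5 × 1.725 = 3868.3125 kcal/day.
Protein energy = 30% × 3868.3125 = 1160.4938 kcal.
Protein = 1160.4938 ÷ 4 kcal/g = 290.1234 g.

290 g/day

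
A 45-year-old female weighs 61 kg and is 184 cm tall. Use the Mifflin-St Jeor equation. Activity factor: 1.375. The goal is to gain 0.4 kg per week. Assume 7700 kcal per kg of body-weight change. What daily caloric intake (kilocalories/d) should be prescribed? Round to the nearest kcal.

Mifflin-St Jeor (female): BMR = 10(61) + 6.25(184) − 5(45) − 161 = 610 + 1150 − 225 − 161 = 1374 kcal/day.
TEE = 1374 × 1.375 = 1889.25 kcal/day.
Required daily surplus = 0.4 × 7700 ÷ 7 = 440 kcal/day.
Target intake = 1889.25 + 440 = 2329.25 kcal/day.

2329 kilocalories/d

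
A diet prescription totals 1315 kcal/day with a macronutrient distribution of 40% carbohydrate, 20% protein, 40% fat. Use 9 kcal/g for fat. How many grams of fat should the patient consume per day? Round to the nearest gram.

Fat energy = 40% × 1315 = 526 kcal.
At 9 kcal/g: 526 ÷ 9 = 58.4444 g.

58 g/day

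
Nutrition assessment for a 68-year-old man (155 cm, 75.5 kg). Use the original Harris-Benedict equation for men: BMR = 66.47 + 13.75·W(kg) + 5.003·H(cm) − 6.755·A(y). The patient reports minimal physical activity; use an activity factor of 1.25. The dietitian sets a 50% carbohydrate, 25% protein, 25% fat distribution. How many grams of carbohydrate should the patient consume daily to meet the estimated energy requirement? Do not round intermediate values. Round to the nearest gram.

Harris-Benedict: BMR = 66.47 + 13.75(75.5) + 5.003(155) − 6.755(68) = 1420.72 kcal/day.
TEE = 1420.72 × 1.25 = 1775.9 kcal/day.
Carbohydrate energy = 50% × 1775.9 = 887.95 kcal.
Carbohydrate = 887.95 ÷ 4 kcal/g = 221.9875 g.

222 g/day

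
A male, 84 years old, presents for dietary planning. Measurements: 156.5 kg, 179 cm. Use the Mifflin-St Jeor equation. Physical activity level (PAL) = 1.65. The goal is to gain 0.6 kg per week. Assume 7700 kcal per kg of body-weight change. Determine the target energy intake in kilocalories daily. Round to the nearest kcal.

4403 kilocalories daily

Mifflin-St Jeor (male): BMR = 10(156.5) + 6.25(179) − 5(84) + 5 = 1565 + 1118.75 − 420 + 5 = 2268.75 kcal/day.
TEE = 2268.75 × 1.65 = 3743.4375 kcal/day.
Required daily surplus = 0.6 × 7700 ÷ 7 = 660 kcal/day.
Target intake = 3743.4375 + 660 = 4403.4375 kcal/day.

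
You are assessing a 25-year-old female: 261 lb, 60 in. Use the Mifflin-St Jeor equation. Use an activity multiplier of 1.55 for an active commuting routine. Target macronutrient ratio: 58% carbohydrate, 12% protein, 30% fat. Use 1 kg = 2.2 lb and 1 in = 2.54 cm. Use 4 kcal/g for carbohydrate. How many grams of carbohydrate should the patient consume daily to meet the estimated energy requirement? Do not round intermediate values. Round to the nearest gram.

Convert to metric: weight = 261 ÷ 2.2 = 118.6364 kg; height = 60 × 2.54 = 152.4 cm.
Mifflin-St Jeor (female): BMR = 10(118.6364) + 6.25(152.4) − 5(25) − 161 = 1186.3636 + 952.5 − 125 − 161 = 1852.8636 kcal/day.
TEE = 1852.8636 × 1.55 = 2871.9386 kcal/day.
Carbohydrate energy = 58% × 2871.9386 = 1665.7244 kcal.
Carbohydrate = 1665.7244 ÷ 4 kcal/g = 416.4311 g.

416 g/day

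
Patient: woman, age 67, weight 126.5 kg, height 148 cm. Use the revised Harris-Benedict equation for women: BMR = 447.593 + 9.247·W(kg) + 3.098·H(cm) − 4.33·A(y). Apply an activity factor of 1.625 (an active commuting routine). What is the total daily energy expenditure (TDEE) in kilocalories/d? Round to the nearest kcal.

2902 kilocalories/d

Harris-Benedict: BMR = 447.593 + 9.247(126.5) + 3.098(148) − 4.33(67) = 1785.7325 kcal/day.
TEE = BMR × activity factor = 1785.7325 × 1.625 = 2901.8153 kcal/day.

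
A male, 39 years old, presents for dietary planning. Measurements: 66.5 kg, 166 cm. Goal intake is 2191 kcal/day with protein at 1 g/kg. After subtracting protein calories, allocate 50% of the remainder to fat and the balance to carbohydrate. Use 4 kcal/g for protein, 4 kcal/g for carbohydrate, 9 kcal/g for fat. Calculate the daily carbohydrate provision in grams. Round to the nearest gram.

241 g/day

Protein = 1 × 66.5 = 66.5 g → 66.5 × 4 = 266 kcal.
Non-protein calories = 2191 − 266 = 1925 kcal.
Fat: 50% × 1925 = 962.5 kcal; carbohydrate: 962.5 kcal.
Carbohydrate: 962.5 kcal ÷ 4 kcal/g = 240.625 g.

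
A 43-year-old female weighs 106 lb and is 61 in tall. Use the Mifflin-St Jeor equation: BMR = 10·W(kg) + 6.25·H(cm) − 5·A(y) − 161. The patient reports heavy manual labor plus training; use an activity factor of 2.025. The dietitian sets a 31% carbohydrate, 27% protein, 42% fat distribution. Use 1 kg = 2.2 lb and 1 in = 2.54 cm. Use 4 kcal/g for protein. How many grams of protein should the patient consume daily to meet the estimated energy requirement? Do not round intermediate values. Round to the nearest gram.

147 g/day

Convert to metric: weight = 106 ÷ 2.2 = 48.1818 kg; height = 61 × 2.54 = 154.94 cm.
Mifflin-St Jeor (female): BMR = 10(48.1818) + 6.25(154.94) − 5(43) − 161 = 481.8182 + 968.375 − 215 − 161 = 1074.1932 kcal/day.
TEE = 1074.1932 × 2.025 = 2175.2412 kcal/day.
Protein energy = 27% × 2175.2412 = 587.3151 kcal.
Protein = 587.3151 ÷ 4 kcal/g = 146.8288 g.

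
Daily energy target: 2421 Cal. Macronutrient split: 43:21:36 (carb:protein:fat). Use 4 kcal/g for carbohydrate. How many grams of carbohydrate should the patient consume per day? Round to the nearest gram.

260 g/day

Carbohydrate energy = 43% × 2421 = 1041.03 kcal.
At 4 kcal/g: 1041.03 ÷ 4 = 260.2575 g.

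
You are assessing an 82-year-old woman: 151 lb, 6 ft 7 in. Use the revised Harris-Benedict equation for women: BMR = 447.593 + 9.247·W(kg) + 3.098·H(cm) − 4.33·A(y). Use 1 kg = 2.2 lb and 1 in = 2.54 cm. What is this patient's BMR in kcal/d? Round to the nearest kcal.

Convert to metric: weight = 151 ÷ 2.2 = 68.6364 kg; height = (6×12 + 7) × 2.54 = 79 × 2.54 = 200.66 cm.
Harris-Benedict: BMR = 447.593 + 9.247(68.6364) + 3.098(200.66) − 4.33(82) = 1348.8581 kcal/day.

1349 kcal/d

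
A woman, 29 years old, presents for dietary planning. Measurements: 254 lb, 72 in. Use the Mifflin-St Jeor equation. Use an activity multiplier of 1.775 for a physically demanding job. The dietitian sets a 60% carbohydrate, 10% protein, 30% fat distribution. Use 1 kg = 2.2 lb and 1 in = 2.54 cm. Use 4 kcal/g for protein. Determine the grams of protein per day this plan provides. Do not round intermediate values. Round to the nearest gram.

Convert to metric: weight = 254 ÷ 2.2 = 115.4545 kg; height = 72 × 2.54 = 182.88 cm.
Mifflin-St Jeor (female): BMR = 10(115.4545) + 6.25(182.88) − 5(29) − 161 = 1154.5455 + 1143 − 145 − 161 = 1991.5455 kcal/day.
TEE = 1991.5455 × 1.775 = 3534.9932 kcal/day.
Protein energy = 10% × 3534.9932 = 353.4993 kcal.
Protein = 353.4993 ÷ 4 kcal/g = 88.3748 g.

88 g/day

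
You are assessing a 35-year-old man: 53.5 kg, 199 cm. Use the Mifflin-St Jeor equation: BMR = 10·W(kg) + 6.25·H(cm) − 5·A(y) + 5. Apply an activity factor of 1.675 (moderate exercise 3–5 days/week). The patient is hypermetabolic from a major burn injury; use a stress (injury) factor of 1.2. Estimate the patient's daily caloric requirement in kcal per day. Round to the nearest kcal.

Mifflin-St Jeor (male): BMR = 10(53.5) + 6.25(199) − 5(35) + 5 = 535 + 1243.75 − 175 + 5 = 1608.75 kcal/day.
TEE = BMR × activity factor = 1608.75 × 1.675 = 2694.6563 kcal/day.
Apply stress factor: 2694.6563 × 1.2 = 3233.5875 kcal/day.

3234 kcal per day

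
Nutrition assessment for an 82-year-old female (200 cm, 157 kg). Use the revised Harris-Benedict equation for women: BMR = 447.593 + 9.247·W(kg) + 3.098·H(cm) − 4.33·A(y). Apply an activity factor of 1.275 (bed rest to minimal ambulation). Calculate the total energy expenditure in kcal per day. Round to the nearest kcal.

Harris-Benedict: BMR = 447.593 + 9.247(157) + 3.098(200) − 4.33(82) = 2163.912 kcal/day.
TEE = BMR × activity factor = 2163.912 × 1.275 = 2758.9878 kcal/day.

2759 kcal per day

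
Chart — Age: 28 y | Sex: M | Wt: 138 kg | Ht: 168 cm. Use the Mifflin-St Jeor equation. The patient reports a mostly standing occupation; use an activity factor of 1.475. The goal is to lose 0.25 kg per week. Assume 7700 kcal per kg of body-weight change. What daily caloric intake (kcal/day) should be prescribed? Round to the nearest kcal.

3110 kcal/day

Mifflin-St Jeor (male): BMR = 10(138) + 6.25(168) − 5(28) + 5 = 1380 + 1050 − 140 + 5 = 2295 kcal/day.
TEE = 2295 × 1.475 = 3385.125 kcal/day.
Required daily deficit = 0.25 × 7700 ÷ 7 = 275 kcal/day.
Target intake = 3385.125 − 275 = 3110.125 kcal/day.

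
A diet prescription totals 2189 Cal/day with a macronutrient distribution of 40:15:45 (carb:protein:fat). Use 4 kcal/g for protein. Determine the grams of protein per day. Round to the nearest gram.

Protein energy = 15% × 2189 = 328.35 kcal.
At 4 kcal/g: 328.35 ÷ 4 = 82.0875 g.

82 g/day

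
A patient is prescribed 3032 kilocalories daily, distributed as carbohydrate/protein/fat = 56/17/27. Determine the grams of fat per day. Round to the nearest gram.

91 g/day

Fat energy = 27% × 3032 = 818.64 kcal.
At 9 kcal/g: 818.64 ÷ 9 = 90.96 g.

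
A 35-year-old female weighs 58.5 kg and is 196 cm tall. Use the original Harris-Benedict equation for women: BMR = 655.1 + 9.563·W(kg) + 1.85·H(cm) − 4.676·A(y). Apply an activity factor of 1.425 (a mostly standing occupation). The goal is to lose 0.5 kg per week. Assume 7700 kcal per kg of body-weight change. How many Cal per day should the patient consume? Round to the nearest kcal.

Harris-Benedict: BMR = 655.1 + 9.563(58.5) + 1.85(196) − 4.676(35) = 1413.4755 kcal/day.
TEE = 1413.4755 × 1.425 = 2014.2026 kcal/day.
Required daily deficit = 0.5 × 7700 ÷ 7 = 550 kcal/day.
Target intake = 2014.2026 − 550 = 1464.2026 kcal/day.

1464 Cal per day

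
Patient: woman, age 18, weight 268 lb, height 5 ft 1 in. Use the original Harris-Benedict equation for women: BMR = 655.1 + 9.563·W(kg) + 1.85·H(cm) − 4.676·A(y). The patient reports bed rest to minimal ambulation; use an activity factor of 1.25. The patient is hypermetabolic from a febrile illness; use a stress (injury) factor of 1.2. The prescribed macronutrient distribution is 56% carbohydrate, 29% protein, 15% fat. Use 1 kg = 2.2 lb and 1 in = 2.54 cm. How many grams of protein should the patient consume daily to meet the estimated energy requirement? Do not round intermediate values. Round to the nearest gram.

Convert to metric: weight = 268 ÷ 2.2 = 121.8182 kg; height = (5×12 + 1) × 2.54 = 61 × 2.54 = 154.94 cm.
Harris-Benedict: BMR = 655.1 + 9.563(121.8182) + 1.85(154.94) − 4.676(18) = 2022.5183 kcal/day.
TEE = 2022.5183 × 1.25 = 2528.1478 kcal/day.
With stress factor 1.2: 2528.1478 × 1.2 = 3033.7774 kcal/day.
Protein energy = 29% × 3033.7774 = 879.7954 kcal.
Protein = 879.7954 ÷ 4 kcal/g = 219.9489 g.

220 g/day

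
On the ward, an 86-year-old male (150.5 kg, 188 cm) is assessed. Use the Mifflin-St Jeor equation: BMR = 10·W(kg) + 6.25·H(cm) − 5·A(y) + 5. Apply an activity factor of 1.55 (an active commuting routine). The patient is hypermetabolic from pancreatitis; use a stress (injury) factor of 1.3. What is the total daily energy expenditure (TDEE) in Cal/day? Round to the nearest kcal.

4544 Cal/day

Mifflin-St Jeor (male): BMR = 10(150.5) + 6.25(188) − 5(86) + 5 = 1505 + 1175 − 430 + 5 = 2255 kcal/day.
TEE = BMR × activity factor = 2255 × 1.55 = 3495.25 kcal/day.
Apply stress factor: 3495.25 × 1.3 = 4543.825 kcal/day.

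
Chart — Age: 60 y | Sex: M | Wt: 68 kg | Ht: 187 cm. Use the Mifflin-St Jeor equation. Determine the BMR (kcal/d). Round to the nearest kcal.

1554 kcal/d

Mifflin-St Jeor (male): BMR = 10(68) + 6.25(187) − 5(60) + 5 = 680 + 1168.75 − 300 + 5 = 1553.75 kcal/day.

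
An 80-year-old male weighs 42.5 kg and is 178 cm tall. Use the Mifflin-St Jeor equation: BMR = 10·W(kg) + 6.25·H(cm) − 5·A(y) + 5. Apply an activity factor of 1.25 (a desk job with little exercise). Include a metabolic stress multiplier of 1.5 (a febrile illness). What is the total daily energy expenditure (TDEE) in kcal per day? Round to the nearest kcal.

2142 kcal per day

Mifflin-St Jeor (male): BMR = 10(42.5) + 6.25(178) − 5(80) + 5 = 425 + 1112.5 − 400 + 5 = 1142.5 kcal/day.
TEE = BMR × activity factor = 1142.5 × 1.25 = 1428.125 kcal/day.
Apply stress factor: 1428.125 × 1.5 = 2142.1875 kcal/day.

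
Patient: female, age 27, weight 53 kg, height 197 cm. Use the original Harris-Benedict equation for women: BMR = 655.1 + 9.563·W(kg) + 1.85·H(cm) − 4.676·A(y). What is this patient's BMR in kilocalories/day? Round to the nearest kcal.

1400 kilocalories/day

Harris-Benedict: BMR = 655.1 + 9.563(53) + 1.85(197) − 4.676(27) = 1400.137 kcal/day.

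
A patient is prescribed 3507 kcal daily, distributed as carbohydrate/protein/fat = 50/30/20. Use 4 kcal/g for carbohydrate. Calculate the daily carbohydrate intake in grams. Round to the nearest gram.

438 g/day

Carbohydrate energy = 50% × 3507 = 1753.5 kcal.
At 4 kcal/g: 1753.5 ÷ 4 = 438.375 g.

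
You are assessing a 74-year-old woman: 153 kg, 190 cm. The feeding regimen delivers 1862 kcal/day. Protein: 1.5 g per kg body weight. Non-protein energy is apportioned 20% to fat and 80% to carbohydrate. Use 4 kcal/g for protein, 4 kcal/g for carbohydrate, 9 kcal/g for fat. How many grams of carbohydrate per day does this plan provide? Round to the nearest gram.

189 g/day

Protein = 1.5 × 153 = 229.5 g → 229.5 × 4 = 918 kcal.
Non-protein calories = 1862 − 918 = 944 kcal.
Fat: 20% × 944 = 188.8 kcal; carbohydrate: 755.2 kcal.
Carbohydrate: 755.2 kcal ÷ 4 kcal/g = 188.8 g.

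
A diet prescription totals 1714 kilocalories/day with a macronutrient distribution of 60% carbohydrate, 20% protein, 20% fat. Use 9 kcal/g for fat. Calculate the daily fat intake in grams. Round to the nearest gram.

Fat energy = 20% × 1714 = 342.8 kcal.
At 9 kcal/g: 342.8 ÷ 9 = 38.0889 g.

38 g/day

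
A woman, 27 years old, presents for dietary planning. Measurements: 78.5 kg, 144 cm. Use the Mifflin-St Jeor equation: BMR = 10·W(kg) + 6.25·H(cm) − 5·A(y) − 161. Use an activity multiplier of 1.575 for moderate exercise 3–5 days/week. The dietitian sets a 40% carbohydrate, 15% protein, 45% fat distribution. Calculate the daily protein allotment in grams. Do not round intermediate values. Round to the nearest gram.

Mifflin-St Jeor (female): BMR = 10(78.5) + 6.25(144) − 5(27) − 161 = 785 + 900 − 135 − 161 = 1389 kcal/day.
TEE = 1389 × 1.575 = 2187.675 kcal/day.
Protein energy = 15% × 2187.675 = 328.1513 kcal.
Protein = 328.1513 ÷ 4 kcal/g = 82.0378 g.

82 g/day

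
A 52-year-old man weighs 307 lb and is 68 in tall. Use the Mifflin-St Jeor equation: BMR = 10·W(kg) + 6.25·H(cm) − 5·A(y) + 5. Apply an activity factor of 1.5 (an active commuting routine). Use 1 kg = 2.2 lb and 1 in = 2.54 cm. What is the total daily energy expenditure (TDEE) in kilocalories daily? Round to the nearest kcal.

Convert to metric: weight = 307 ÷ 2.2 = 139.5455 kg; height = 68 × 2.54 = 172.72 cm.
Mifflin-St Jeor (male): BMR = 10(139.5455) + 6.25(172.72) − 5(52) + 5 = 1395.4545 + 1079.5 − 260 + 5 = 2219.9545 kcal/day.
TEE = BMR × activity factor = 2219.9545 × 1.5 = 3329.9318 kcal/day.

3330 kilocalories daily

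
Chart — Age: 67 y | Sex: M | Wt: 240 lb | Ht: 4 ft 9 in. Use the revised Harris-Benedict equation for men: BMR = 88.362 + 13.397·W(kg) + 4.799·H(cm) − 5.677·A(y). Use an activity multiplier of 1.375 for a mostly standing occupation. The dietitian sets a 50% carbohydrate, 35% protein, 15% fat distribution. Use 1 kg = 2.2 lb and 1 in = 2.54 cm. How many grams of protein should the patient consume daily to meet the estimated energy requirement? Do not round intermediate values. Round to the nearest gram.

224 g/day

Convert to metric: weight = 240 ÷ 2.2 = 109.0909 kg; height = (4×12 + 9) × 2.54 = 57 × 2.54 = 144.78 cm.
Harris-Benedict: BMR = 88.362 + 13.397(109.0909) + 4.799(144.78) − 5.677(67) = 1864.2931 kcal/day.
TEE = 1864.2931 × 1.375 = 2563.4031 kcal/day.
Protein energy = 35% × 2563.4031 = 897.1911 kcal.
Protein = 897.1911 ÷ 4 kcal/g = 224.2978 g.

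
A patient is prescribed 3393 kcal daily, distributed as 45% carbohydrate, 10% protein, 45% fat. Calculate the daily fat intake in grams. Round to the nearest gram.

170 g/day

Fat energy = 45% × 3393 = 1526.85 kcal.
At 9 kcal/g: 1526.85 ÷ 9 = 169.65 g.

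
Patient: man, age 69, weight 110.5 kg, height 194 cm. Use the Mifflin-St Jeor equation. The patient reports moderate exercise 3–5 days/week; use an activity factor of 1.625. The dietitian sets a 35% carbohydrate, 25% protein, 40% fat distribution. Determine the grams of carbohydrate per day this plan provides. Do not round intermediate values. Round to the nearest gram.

Mifflin-St Jeor (male): BMR = 10(110.5) + 6.25(194) − 5(69) + 5 = 1105 + 1212.5 − 345 + 5 = 1977.5 kcal/day.
TEE = 1977.5 × 1.625 = 3213.4375 kcal/day.
Carbohydrate energy = 35% × 3213.4375 = 1124.7031 kcal.
Carbohydrate = 1124.7031 ÷ 4 kcal/g = 281.1758 g.

281 g/day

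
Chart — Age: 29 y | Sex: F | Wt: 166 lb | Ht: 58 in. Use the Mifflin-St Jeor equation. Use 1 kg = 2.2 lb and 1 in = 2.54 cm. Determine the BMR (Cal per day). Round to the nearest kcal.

1369 Cal per day

Convert to metric: weight = 166 ÷ 2.2 = 75.4545 kg; height = 58 × 2.54 = 147.32 cm.
Mifflin-St Jeor (female): BMR = 10(75.4545) + 6.25(147.32) − 5(29) − 161 = 754.5455 + 920.75 − 145 − 161 = 1369.2955 kcal/day.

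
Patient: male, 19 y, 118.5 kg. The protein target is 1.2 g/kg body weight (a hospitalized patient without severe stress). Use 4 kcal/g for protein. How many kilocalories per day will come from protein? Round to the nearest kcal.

Protein = 1.2 g/kg × 118.5 kg = 142.2 g/day.
Protein energy = 142.2 g × 4 kcal/g = 568.8 kcal/day.

569 kcal/day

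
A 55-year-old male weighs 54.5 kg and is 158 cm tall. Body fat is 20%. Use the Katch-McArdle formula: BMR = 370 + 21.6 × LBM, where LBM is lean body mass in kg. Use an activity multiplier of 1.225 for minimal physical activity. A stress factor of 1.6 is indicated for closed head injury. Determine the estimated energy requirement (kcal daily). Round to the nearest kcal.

LBM = 54.5 × (1 − 0.2) = 43.6 kg. Katch-McArdle: BMR = 370 + 21.6 × 43.6 = 1311.76 kcal/day.
TEE = BMR × activity factor = 1311.76 × 1.225 = 1606.906 kcal/day.
Apply stress factor: 1606.906 × 1.6 = 2571.0496 kcal/day.

2571 kcal daily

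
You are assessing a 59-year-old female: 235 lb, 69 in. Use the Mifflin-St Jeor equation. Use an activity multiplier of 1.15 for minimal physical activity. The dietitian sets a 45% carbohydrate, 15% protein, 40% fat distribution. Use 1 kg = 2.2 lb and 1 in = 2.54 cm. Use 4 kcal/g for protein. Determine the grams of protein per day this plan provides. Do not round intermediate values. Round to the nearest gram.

Convert to metric: weight = 235 ÷ 2.2 = 106.8182 kg; height = 69 × 2.54 = 175.26 cm.
Mifflin-St Jeor (female): BMR = 10(106.8182) + 6.25(175.26) − 5(59) − 161 = 1068.1818 + 1095.375 − 295 − 161 = 1707.5568 kcal/day.
TEE = 1707.5568 × 1.15 = 1963.6903 kcal/day.
Protein energy = 15% × 1963.6903 = 294.5536 kcal.
Protein = 294.5536 ÷ 4 kcal/g = 73.6384 g.

74 g/day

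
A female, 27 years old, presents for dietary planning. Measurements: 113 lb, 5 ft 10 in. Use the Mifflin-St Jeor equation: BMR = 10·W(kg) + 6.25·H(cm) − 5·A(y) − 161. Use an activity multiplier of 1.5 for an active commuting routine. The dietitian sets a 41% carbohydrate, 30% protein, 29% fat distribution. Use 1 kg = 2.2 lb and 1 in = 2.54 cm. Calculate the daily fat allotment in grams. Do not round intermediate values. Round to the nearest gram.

64 g/day

Convert to metric: weight = 113 ÷ 2.2 = 51.3636 kg; height = (5×12 + 10) × 2.54 = 70 × 2.54 = 177.8 cm.
Mifflin-St Jeor (female): BMR = 10(51.3636) + 6.25(177.8) − 5(27) − 161 = 513.6364 + 1111.25 − 135 − 161 = 1328.8864 kcal/day.
TEE = 1328.8864 × 1.5 = 1993.3295 kcal/day.
Fat energy = 29% × 1993.3295 = 578.0656 kcal.
Fat = 578.0656 ÷ 9 kcal/g = 64.2295 g.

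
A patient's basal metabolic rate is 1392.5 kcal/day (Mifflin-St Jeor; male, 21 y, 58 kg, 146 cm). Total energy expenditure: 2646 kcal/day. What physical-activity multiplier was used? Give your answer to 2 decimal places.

1.90

Activity factor = TEE ÷ BMR = 2646 ÷ 1392.5 = 1.9.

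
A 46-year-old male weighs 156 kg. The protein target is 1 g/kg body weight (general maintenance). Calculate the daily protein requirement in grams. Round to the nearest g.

156 g/day

Protein = 1 g/kg × 156 kg = 156 g/day.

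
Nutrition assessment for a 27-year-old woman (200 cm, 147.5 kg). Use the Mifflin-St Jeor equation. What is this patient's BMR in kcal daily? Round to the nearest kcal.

2429 kcal daily

Mifflin-St Jeor (female): BMR = 10(147.5) + 6.25(200) − 5(27) − 161 = 1475 + 1250 − 135 − 161 = 2429 kcal/day.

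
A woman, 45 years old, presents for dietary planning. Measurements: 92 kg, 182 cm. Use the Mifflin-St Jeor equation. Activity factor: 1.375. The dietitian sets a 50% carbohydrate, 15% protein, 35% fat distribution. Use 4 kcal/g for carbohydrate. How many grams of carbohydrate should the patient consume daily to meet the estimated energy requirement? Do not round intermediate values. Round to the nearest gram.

287 g/day

Mifflin-St Jeor (female): BMR = 10(92) + 6.25(182) − 5(45) − 161 = 920 + 1137.5 − 225 − 161 = 1671.5 kcal/day.
TEE = 1671.5 × 1.375 = 2298.3125 kcal/day.
Carbohydrate energy = 50% × 2298.3125 = 1149.1563 kcal.
Carbohydrate = 1149.1563 ÷ 4 kcal/g = 287.2891 g.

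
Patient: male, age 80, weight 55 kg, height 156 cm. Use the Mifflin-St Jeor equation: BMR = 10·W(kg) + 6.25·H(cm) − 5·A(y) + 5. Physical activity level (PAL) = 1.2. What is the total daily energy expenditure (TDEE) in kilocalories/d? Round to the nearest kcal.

Mifflin-St Jeor (male): BMR = 10(55) + 6.25(156) − 5(80) + 5 = 550 + 975 − 400 + 5 = 1130 kcal/day.
TEE = BMR × activity factor = 1130 × 1.2 = 1356 kcal/day.

1356 kilocalories/d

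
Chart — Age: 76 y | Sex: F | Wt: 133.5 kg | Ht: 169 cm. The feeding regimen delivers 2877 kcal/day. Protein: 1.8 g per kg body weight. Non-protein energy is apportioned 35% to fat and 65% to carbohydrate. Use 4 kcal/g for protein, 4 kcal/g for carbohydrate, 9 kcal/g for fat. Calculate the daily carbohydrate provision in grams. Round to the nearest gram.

Protein = 1.8 × 133.5 = 240.3 g → 240.3 × 4 = 961.2 kcal.
Non-protein calories = 2877 − 961.2 = 1915.8 kcal.
Fat: 35% × 1915.8 = 670.53 kcal; carbohydrate: 1245.27 kcal.
Carbohydrate: 1245.27 kcal ÷ 4 kcal/g = 311.3175 g.

311 g/day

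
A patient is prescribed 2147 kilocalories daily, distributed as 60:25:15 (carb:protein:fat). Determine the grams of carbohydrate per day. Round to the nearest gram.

Carbohydrate energy = 60% × 2147 = 1288.2 kcal.
At 4 kcal/g: 1288.2 ÷ 4 = 322.05 g.

322 g/day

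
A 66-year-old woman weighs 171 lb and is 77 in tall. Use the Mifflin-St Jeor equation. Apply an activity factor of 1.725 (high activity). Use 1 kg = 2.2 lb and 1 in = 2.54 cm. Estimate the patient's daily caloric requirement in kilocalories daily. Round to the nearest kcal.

Convert to metric: weight = 171 ÷ 2.2 = 77.7273 kg; height = 77 × 2.54 = 195.58 cm.
Mifflin-St Jeor (female): BMR = 10(77.7273) + 6.25(195.58) − 5(66) − 161 = 777.2727 + 1222.375 − 330 − 161 = 1508.6477 kcal/day.
TEE = BMR × activity factor = 1508.6477 × 1.725 = 2602.4173 kcal/day.

2602 kilocalories daily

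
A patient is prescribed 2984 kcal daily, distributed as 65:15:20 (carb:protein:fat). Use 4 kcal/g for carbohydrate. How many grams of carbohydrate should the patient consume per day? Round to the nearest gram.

485 g/day

Carbohydrate energy = 65% × 2984 = 1939.6 kcal.
At 4 kcal/g: 1939.6 ÷ 4 = 484.9 g.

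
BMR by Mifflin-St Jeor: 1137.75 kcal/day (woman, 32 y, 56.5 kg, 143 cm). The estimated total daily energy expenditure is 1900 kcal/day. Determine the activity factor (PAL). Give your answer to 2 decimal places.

Activity factor = TEE ÷ BMR = 1900 ÷ 1137.75 = 1.67.

1.67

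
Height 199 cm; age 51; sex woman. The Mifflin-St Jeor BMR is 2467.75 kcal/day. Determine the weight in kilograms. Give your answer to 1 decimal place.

2467.75 = 10·W + 6.25(199) − 5(51) − 161
10·W = 2467.75 − 827.75 = 1640, so W = 164 kg.

164.0 kg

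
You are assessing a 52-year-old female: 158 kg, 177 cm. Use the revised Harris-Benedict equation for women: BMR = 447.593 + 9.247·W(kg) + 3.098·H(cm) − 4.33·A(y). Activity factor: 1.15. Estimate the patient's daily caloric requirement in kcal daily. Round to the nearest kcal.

Harris-Benedict: BMR = 447.593 + 9.247(158) + 3.098(177) − 4.33(52) = 2231.805 kcal/day.
TEE = BMR × activity factor = 2231.805 × 1.15 = 2566.5758 kcal/day.

2567 kcal daily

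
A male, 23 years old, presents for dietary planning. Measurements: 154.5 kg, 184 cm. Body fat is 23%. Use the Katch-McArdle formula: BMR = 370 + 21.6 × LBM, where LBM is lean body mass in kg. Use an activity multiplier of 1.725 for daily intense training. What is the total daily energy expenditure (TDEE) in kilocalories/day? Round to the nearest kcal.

5071 kilocalories/day

LBM = 154.5 × (1 − 0.23) = 118.965 kg. Katch-McArdle: BMR = 370 + 21.6 × 118.965 = 2939.644 kcal/day.
TEE = BMR × activity factor = 2939.644 × 1.725 = 5070.8859 kcal/day.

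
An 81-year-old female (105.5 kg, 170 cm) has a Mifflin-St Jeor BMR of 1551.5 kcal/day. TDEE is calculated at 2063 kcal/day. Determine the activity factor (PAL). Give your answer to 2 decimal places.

1.33

Activity factor = TEE ÷ BMR = 2063 ÷ 1551.5 = 1.33.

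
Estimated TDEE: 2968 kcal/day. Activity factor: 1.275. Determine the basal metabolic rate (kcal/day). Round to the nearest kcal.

BMR = TEE ÷ activity factor = 2968 ÷ 1.275 = 2327.8431 kcal/day.

2328 kcal/day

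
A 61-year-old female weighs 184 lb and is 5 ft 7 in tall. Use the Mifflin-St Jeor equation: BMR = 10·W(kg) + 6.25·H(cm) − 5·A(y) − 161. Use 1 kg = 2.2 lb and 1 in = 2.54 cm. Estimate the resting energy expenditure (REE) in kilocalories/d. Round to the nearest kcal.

Convert to metric: weight = 184 ÷ 2.2 = 83.6364 kg; height = (5×12 + 7) × 2.54 = 67 × 2.54 = 170.18 cm.
Mifflin-St Jeor (female): BMR = 10(83.6364) + 6.25(170.18) − 5(61) − 161 = 836.3636 + 1063.625 − 305 − 161 = 1433.9886 kcal/day.

1434 kilocalories/d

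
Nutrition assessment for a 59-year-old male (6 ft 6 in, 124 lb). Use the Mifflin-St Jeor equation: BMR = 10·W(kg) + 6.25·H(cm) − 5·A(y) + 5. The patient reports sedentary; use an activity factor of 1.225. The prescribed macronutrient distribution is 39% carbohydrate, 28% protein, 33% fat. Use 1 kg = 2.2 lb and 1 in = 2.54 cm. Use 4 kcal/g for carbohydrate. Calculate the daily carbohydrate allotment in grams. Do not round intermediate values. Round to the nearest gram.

181 g/day

Convert to metric: weight = 124 ÷ 2.2 = 56.3636 kg; height = (6×12 + 6) × 2.54 = 78 × 2.54 = 198.12 cm.
Mifflin-St Jeor (male): BMR = 10(56.3636) + 6.25(198.12) − 5(59) + 5 = 563.6364 + 1238.25 − 295 + 5 = 1511.8864 kcal/day.
TEE = 1511.8864 × 1.225 = 1852.0608 kcal/day.
Carbohydrate energy = 39% × 1852.0608 = 722.3037 kcal.
Carbohydrate = 722.3037 ÷ 4 kcal/g = 180.5759 g.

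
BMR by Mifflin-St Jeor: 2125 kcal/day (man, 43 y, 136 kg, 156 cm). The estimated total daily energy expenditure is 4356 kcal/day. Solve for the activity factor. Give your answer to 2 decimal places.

Activity factor = TEE ÷ BMR = 4356 ÷ 2125 = 2.05.

2.05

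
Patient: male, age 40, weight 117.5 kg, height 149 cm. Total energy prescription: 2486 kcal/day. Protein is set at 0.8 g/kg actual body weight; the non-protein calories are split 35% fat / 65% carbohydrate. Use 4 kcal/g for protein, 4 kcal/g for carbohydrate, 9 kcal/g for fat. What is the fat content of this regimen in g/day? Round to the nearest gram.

Protein = 0.8 × 117.5 = 94 g → 94 × 4 = 376 kcal.
Non-protein calories = 2486 − 376 = 2110 kcal.
Fat: 35% × 2110 = 738.5 kcal; carbohydrate: 1371.5 kcal.
Fat: 738.5 kcal ÷ 9 kcal/g = 82.0556 g.

82 g/day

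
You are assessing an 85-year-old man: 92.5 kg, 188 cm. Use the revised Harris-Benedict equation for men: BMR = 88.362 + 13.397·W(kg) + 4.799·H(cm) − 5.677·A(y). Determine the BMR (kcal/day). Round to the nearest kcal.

1747 kcal/day

Harris-Benedict: BMR = 88.362 + 13.397(92.5) + 4.799(188) − 5.677(85) = 1747.2515 kcal/day.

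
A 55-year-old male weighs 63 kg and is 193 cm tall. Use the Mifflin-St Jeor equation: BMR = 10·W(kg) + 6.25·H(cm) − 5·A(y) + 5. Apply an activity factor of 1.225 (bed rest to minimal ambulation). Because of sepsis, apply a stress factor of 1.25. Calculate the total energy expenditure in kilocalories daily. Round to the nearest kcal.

2398 kilocalories daily

Mifflin-St Jeor (male): BMR = 10(63) + 6.25(193) − 5(55) + 5 = 630 + 1206.25 − 275 + 5 = 1566.25 kcal/day.
TEE = BMR × activity factor = 1566.25 × 1.225 = 1918.6563 kcal/day.
Apply stress factor: 1918.6563 × 1.25 = 2398.3203 kcal/day.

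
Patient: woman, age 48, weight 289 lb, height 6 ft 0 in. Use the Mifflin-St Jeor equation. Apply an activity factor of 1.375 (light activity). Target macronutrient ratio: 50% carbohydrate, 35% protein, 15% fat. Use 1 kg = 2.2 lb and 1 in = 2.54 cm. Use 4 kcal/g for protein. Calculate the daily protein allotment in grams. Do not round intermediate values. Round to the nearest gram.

Convert to metric: weight = 289 ÷ 2.2 = 131.3636 kg; height = (6×12 + 0) × 2.54 = 72 × 2.54 = 182.88 cm.
Mifflin-St Jeor (female): BMR = 10(131.3636) + 6.25(182.88) − 5(48) − 161 = 1313.6364 + 1143 − 240 − 161 = 2055.6364 kcal/day.
TEE = 2055.6364 × 1.375 = 2826.5 kcal/day.
Protein energy = 35% × 2826.5 = 989.275 kcal.
Protein = 989.275 ÷ 4 kcal/g = 247.3188 g.

247 g/day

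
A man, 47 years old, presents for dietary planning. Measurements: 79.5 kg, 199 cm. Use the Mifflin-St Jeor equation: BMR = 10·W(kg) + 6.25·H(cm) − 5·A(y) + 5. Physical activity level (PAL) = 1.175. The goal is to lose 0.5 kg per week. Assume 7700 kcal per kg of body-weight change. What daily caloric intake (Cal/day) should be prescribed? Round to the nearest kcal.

1575 Cal/day

Mifflin-St Jeor (male): BMR = 10(79.5) + 6.25(199) − 5(47) + 5 = 795 + 1243.75 − 235 + 5 = 1808.75 kcal/day.
TEE = 1808.75 × 1.175 = 2125.2813 kcal/day.
Required daily deficit = 0.5 × 7700 ÷ 7 = 550 kcal/day.
Target intake = 2125.2813 − 550 = 1575.2813 kcal/day.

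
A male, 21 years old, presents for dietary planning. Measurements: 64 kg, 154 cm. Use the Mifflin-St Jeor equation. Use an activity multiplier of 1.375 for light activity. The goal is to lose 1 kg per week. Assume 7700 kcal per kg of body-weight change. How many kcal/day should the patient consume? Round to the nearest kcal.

Mifflin-St Jeor (male): BMR = 10(64) + 6.25(154) − 5(21) + 5 = 640 + 962.5 − 105 + 5 = 1502.5 kcal/day.
TEE = 1502.5 × 1.375 = 2065.9375 kcal/day.
Required daily deficit = 1 × 7700 ÷ 7 = 1100 kcal/day.
Target intake = 2065.9375 − 1100 = 965.9375 kcal/day.

966 kcal/day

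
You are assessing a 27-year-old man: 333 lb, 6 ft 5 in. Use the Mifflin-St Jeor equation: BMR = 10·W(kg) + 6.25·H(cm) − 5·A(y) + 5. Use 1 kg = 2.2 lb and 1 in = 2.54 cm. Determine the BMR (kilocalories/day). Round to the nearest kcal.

Convert to metric: weight = 333 ÷ 2.2 = 151.3636 kg; height = (6×12 + 5) × 2.54 = 77 × 2.54 = 195.58 cm.
Mifflin-St Jeor (male): BMR = 10(151.3636) + 6.25(195.58) − 5(27) + 5 = 1513.6364 + 1222.375 − 135 + 5 = 2606.0114 kcal/day.

2606 kilocalories/day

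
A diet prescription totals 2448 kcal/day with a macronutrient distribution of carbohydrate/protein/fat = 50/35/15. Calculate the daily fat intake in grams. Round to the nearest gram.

Fat energy = 15% × 2448 = 367.2 kcal.
At 9 kcal/g: 367.2 ÷ 9 = 40.8 g.

41 g/day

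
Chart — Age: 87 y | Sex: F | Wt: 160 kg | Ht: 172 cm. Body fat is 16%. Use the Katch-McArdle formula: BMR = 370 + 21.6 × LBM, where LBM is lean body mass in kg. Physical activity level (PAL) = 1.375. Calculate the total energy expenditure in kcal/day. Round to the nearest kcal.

4500 kcal/day

LBM = 160 × (1 − 0.16) = 134.4 kg. Katch-McArdle: BMR = 370 + 21.6 × 134.4 = 3273.04 kcal/day.
TEE = BMR × activity factor = 3273.04 × 1.375 = 4500.43 kcal/day.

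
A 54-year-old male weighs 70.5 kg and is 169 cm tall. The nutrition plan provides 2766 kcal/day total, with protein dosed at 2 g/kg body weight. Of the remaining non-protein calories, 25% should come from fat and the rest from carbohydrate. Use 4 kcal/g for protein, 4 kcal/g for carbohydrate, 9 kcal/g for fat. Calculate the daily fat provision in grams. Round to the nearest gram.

Protein = 2 × 70.5 = 141 g → 141 × 4 = 564 kcal.
Non-protein calories = 2766 − 564 = 2202 kcal.
Fat: 25% × 2202 = 550.5 kcal; carbohydrate: 1651.5 kcal.
Fat: 550.5 kcal ÷ 9 kcal/g = 61.1667 g.

61 g/day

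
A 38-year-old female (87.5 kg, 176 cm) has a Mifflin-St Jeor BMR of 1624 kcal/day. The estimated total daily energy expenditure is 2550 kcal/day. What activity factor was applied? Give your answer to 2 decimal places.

1.57

Activity factor = TEE ÷ BMR = 2550 ÷ 1624 = 1.57.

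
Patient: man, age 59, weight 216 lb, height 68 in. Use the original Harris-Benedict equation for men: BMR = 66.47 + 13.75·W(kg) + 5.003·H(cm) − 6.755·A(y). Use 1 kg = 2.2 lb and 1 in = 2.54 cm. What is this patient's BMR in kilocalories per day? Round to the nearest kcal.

Convert to metric: weight = 216 ÷ 2.2 = 98.1818 kg; height = 68 × 2.54 = 172.72 cm.
Harris-Benedict: BMR = 66.47 + 13.75(98.1818) + 5.003(172.72) − 6.755(59) = 1882.0432 kcal/day.

1882 kilocalories per day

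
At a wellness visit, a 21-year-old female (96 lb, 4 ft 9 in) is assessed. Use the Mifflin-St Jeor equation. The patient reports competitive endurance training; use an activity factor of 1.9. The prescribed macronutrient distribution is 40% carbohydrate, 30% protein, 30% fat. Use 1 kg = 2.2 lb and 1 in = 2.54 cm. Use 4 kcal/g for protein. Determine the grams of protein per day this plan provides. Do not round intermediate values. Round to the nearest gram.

Convert to metric: weight = 96 ÷ 2.2 = 43.6364 kg; height = (4×12 + 9) × 2.54 = 57 × 2.54 = 144.78 cm.
Mifflin-St Jeor (female): BMR = 10(43.6364) + 6.25(144.78) − 5(21) − 161 = 436.3636 + 904.875 − 105 − 161 = 1075.2386 kcal/day.
TEE = 1075.2386 × 1.9 = 2042.9534 kcal/day.
Protein energy = 30% × 2042.9534 = 612.886 kcal.
Protein = 612.886 ÷ 4 kcal/g = 153.2215 g.

153 g/day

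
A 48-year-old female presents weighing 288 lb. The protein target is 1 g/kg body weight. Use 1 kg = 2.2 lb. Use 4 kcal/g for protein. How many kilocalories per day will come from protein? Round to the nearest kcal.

524 kcal/day

Weight in kg = 288 ÷ 2.2 = 130.9091 kg.
Protein = 1 g/kg × 130.9091 kg = 130.9091 g/day.
Protein energy = 130.9091 g × 4 kcal/g = 523.6364 kcal/day.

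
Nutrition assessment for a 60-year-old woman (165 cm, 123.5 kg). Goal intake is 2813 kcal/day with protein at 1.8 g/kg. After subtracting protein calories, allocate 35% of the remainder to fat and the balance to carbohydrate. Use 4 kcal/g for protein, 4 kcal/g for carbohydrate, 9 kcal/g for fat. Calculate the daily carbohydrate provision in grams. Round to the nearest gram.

Protein = 1.8 × 123.5 = 222.3 g → 222.3 × 4 = 889.2 kcal.
Non-protein calories = 2813 − 889.2 = 1923.8 kcal.
Fat: 35% × 1923.8 = 673.33 kcal; carbohydrate: 1250.47 kcal.
Carbohydrate: 1250.47 kcal ÷ 4 kcal/g = 312.6175 g.

313 g/day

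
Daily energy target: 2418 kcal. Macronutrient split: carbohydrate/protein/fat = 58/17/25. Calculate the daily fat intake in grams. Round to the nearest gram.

Fat energy = 25% × 2418 = 604.5 kcal.
At 9 kcal/g: 604.5 ÷ 9 = 67.1667 g.

67 g/day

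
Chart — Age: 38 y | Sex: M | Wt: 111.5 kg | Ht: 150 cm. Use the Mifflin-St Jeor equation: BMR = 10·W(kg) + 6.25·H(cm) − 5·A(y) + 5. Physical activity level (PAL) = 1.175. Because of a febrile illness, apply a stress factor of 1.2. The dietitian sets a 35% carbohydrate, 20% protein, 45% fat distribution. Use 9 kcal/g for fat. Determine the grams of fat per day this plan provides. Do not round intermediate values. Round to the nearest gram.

132 g/day

Mifflin-St Jeor (male): BMR = 10(111.5) + 6.25(150) − 5(38) + 5 = 1115 + 937.5 − 190 + 5 = 1867.5 kcal/day.
TEE = 1867.5 × 1.175 = 2194.3125 kcal/day.
With stress factor 1.2: 2194.3125 × 1.2 = 2633.175 kcal/day.
Fat energy = 45% × 2633.175 = 1184.9288 kcal.
Fat = 1184.9288 ÷ 9 kcal/g = 131.6588 g.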